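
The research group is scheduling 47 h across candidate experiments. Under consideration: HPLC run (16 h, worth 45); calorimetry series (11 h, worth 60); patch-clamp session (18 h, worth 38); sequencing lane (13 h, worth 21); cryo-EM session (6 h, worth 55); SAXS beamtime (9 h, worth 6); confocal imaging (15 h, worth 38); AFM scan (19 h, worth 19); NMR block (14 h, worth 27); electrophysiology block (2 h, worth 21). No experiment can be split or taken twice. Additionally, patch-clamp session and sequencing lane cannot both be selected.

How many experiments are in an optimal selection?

5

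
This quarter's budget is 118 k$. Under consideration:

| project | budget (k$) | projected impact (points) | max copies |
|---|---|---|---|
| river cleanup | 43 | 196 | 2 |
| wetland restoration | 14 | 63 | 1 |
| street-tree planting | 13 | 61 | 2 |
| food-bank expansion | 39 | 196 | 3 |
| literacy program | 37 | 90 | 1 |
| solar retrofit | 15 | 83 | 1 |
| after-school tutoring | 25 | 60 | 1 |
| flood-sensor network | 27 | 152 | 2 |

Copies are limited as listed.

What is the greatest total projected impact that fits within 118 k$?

605

Filling by ratio: food-bank expansion + solar retrofit + 2×flood-sensor network for 583, with 10 k$ left unused.
The 42 k$ tied up in solar retrofit and flood-sensor network is better spent on street-tree planting + food-bank expansion — total rises to 605 (118 k$).
Nothing else within 118 k$ beats 605.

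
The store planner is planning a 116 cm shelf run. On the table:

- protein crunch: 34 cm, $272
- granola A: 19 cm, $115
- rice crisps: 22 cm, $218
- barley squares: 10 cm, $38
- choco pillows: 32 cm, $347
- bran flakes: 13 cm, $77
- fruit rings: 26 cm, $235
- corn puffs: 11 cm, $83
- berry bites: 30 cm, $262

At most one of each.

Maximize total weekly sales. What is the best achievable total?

1072

By weekly sales per cm: choco pillows 10.84, rice crisps 9.91, fruit rings 9.04 lead.
The ratio heuristic lands on rice crisps + choco pillows + fruit rings + berry bites (1062) but leaves 6 cm idle.
The 30 cm tied up in berry bites is better spent on protein crunch — total rises to 1072 (114 cm).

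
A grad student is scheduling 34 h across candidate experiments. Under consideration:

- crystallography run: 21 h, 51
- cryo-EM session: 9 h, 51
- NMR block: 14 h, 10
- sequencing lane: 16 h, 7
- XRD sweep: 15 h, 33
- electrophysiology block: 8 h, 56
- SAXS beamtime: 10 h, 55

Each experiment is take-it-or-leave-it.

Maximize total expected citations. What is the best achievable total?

By expected citations per h: electrophysiology block 7.00, cryo-EM session 5.67, SAXS beamtime 5.50 lead.
Taking cryo-EM session + electrophysiology block + SAXS beamtime: 27 h used, 162 in expected citations.
That's the maximum — no swap from here does better than 162.

162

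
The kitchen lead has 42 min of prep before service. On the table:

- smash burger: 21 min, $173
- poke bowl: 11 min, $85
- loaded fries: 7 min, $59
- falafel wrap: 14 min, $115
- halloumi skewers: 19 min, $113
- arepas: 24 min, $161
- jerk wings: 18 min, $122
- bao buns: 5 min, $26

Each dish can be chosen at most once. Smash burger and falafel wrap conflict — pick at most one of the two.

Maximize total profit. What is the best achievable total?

Density check — loaded fries 8.43, smash burger 8.24, falafel wrap 8.21, poke bowl 7.73 are the best per min.
Taking smash burger + poke bowl + loaded fries: 39 min used, 317 in profit.

317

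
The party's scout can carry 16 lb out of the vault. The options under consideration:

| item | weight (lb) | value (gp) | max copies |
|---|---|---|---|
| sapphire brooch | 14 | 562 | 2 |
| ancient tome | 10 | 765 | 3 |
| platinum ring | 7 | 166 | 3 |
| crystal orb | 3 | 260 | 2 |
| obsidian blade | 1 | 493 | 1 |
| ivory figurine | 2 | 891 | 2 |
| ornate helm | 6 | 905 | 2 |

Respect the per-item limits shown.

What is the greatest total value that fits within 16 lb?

By value per lb: obsidian blade 493.00, ivory figurine 445.50, ornate helm 150.83, crystal orb 86.67 lead.
Greedy by ratio would take crystal orb + obsidian blade + 2×ivory figurine + ornate helm: 14 lb used, total 3440.
The 4 lb tied up in crystal orb and obsidian blade is better spent on ornate helm — total rises to 3592 (16 lb).
Every other selection either busts 16 lb or exceeds an availability limit or fails to beat 3592.

3592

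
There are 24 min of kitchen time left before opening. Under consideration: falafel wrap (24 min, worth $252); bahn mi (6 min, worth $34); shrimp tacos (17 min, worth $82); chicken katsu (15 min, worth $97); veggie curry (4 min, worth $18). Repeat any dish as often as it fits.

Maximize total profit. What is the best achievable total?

252

Best packing: falafel wrap — 24 min, 252 total.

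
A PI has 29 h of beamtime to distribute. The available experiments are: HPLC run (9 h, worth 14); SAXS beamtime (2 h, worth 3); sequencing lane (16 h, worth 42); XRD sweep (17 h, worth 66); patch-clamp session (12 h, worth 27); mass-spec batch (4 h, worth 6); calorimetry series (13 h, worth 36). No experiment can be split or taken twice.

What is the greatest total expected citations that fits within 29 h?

Taking XRD sweep + patch-clamp session: 29 h used, 93 in expected citations.

93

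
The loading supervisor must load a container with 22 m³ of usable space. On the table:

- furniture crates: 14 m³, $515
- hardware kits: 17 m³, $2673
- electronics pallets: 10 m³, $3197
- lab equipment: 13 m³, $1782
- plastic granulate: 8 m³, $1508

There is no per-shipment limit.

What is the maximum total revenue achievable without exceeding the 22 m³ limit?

2×electronics pallets uses 20 of the 22 m³ and totals 6394.
Every other selection either busts 22 m³ or fails to beat 6394.

6394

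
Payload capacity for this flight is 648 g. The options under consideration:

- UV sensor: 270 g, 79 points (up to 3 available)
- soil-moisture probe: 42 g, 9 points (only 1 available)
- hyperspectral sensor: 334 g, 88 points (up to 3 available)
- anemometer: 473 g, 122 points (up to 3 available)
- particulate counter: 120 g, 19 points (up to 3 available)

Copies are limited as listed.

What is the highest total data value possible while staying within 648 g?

A density-first pass picks 2×UV sensor + soil-moisture probe — 167 at 582 g.
Replace UV sensor with hyperspectral sensor: the trade gains 9 net, giving 176 at 646 g.
That's the maximum — no swap from here does better than 176.

176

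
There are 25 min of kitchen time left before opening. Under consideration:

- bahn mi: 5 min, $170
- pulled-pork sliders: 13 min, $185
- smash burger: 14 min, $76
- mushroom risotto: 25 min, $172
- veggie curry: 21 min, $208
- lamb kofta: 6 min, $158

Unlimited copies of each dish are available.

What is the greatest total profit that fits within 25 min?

850

Taking 5×bahn mi: 25 min used, 850 in profit.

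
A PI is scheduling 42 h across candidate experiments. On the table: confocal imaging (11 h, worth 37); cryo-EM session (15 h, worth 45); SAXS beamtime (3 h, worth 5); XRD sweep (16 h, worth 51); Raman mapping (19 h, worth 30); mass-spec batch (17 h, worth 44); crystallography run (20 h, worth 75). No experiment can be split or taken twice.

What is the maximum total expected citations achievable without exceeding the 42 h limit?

The ratio heuristic lands on confocal imaging + SAXS beamtime + crystallography run (117) but leaves 8 h idle.
Dropping SAXS beamtime and crystallography run frees 23 h; slotting in cryo-EM session + XRD sweep (31 h) lifts the total to 133 at 42 h.
The closest alternative, SAXS beamtime + XRD sweep + crystallography run, reaches only 131.

133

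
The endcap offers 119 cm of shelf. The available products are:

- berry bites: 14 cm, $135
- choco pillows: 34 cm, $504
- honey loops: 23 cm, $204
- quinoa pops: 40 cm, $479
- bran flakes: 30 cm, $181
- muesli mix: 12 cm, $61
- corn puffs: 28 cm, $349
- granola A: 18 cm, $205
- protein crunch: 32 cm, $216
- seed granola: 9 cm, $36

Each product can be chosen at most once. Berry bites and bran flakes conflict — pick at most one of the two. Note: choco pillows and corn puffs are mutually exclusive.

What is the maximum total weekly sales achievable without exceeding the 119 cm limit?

Taking choco pillows + honey loops + quinoa pops + granola A: 115 cm used, 1392 in weekly sales.
Runner-up berry bites + choco pillows + quinoa pops + muesli mix + granola A tops out at 1384.

1392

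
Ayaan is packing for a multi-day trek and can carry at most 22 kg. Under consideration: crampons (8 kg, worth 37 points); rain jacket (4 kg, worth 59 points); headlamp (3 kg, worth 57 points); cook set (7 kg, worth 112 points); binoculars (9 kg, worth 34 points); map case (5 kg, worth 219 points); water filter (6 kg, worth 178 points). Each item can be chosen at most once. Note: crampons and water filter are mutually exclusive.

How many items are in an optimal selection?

4

Optimal total is 568.
rain jacket + cook set + map case + water filter hits 568 at 22 kg.
Every optimal selection uses 4 items.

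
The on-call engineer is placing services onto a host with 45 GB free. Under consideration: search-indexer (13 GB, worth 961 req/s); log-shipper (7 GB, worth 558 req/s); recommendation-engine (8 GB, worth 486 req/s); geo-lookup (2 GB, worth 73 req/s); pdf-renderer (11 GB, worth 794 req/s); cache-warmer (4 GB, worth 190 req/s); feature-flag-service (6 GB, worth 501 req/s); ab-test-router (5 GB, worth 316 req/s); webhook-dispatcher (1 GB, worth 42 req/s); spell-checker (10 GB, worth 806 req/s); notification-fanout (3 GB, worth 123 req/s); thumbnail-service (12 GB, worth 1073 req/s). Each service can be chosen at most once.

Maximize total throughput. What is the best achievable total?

Ranking by ratio (throughput/GB): thumbnail-service 89.42, feature-flag-service 83.50, spell-checker 80.60, log-shipper 79.71.
A density-first pass picks log-shipper + cache-warmer + feature-flag-service + ab-test-router + webhook-dispatcher + spell-checker + thumbnail-service — 3486 at 45 GB.
Dropping cache-warmer and feature-flag-service and webhook-dispatcher frees 11 GB; slotting in pdf-renderer (11 GB) lifts the total to 3547 at 45 GB.

3547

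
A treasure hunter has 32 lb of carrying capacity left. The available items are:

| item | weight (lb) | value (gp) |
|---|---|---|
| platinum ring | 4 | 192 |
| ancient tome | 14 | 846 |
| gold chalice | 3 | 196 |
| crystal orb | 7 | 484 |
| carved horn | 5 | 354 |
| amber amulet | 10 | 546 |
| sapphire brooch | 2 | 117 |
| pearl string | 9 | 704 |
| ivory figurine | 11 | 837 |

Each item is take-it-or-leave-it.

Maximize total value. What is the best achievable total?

2379

Ranking by ratio (value/lb): pearl string 78.22, ivory figurine 76.09, carved horn 70.80, crystal orb 69.14.
Taking crystal orb + carved horn + pearl string + ivory figurine: 32 lb used, 2379 in value.
That's the maximum — no swap from here does better than 2379.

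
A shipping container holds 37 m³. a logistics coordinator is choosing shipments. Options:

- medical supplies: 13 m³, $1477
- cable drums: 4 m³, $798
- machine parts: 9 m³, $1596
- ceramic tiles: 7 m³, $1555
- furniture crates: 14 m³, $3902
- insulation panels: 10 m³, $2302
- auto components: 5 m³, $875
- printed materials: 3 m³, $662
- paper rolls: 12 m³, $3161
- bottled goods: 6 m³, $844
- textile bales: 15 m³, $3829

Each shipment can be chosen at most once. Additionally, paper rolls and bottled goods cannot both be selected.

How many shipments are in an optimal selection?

4

Optimal total is 9416.
One optimal bundle: cable drums + ceramic tiles + furniture crates + paper rolls (37 m³).
Every optimal selection uses 4 shipments.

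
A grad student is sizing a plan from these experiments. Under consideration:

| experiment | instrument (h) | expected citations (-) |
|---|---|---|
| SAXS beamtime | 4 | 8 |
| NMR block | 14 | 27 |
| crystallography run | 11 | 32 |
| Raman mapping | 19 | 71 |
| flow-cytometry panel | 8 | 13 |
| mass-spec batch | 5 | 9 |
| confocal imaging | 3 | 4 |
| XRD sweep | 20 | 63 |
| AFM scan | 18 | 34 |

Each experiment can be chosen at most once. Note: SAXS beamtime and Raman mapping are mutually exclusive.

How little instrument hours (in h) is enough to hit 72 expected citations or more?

Look for the lowest-instrument combination reaching 72.
Taking Raman mapping + confocal imaging gives 75 (≥ 72) for 22 h.
Below 22 h the best achievable stays under 72.

22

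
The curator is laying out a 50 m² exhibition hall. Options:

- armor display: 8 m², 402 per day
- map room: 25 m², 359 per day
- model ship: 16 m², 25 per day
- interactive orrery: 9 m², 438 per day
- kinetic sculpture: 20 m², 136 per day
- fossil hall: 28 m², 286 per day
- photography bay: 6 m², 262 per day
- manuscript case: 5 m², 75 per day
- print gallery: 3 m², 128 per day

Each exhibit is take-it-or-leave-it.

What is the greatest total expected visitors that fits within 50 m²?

1461

Ranking by ratio (expected visitors/m²): armor display 50.25, interactive orrery 48.67, photography bay 43.67.
The ratio heuristic lands on armor display + model ship + interactive orrery + photography bay + manuscript case + print gallery (1330) but leaves 3 m² idle.
The 24 m² tied up in model ship and manuscript case and print gallery is better spent on map room — total rises to 1461 (48 m²).
Every other selection either busts 50 m² or fails to beat 1461.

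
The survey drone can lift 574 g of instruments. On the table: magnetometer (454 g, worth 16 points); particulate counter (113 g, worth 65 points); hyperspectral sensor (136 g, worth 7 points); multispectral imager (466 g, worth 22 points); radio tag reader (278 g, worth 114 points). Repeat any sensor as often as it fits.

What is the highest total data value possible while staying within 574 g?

325

5×particulate counter uses 565 of the 574 g and totals 325.
That's the maximum — no swap from here does better than 325.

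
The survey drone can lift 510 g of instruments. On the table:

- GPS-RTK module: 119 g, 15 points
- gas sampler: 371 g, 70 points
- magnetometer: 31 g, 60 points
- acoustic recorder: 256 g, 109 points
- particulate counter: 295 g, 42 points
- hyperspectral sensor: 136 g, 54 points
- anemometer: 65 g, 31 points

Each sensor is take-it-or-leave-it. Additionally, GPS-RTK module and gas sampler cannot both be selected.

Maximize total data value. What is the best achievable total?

254

Ranking by ratio (data value/g): magnetometer 1.94, anemometer 0.48, acoustic recorder 0.43.
Best packing: magnetometer + acoustic recorder + hyperspectral sensor + anemometer — 488 g, 254 total.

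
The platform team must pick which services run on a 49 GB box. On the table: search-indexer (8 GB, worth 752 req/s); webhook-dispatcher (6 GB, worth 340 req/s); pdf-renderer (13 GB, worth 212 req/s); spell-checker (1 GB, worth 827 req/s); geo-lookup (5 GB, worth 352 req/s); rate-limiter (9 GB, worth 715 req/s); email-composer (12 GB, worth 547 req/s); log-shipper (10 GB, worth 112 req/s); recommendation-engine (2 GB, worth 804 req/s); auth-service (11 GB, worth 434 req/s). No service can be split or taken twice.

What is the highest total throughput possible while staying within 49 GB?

4431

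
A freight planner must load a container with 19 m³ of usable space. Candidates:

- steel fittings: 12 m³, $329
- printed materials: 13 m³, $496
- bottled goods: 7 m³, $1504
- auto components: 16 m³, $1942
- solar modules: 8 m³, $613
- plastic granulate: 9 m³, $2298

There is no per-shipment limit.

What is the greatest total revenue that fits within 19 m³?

4596

By revenue per m³: plastic granulate 255.33, bottled goods 214.86, auto components 121.38 lead.
2×plastic granulate uses 18 of the 19 m³ and totals 4596.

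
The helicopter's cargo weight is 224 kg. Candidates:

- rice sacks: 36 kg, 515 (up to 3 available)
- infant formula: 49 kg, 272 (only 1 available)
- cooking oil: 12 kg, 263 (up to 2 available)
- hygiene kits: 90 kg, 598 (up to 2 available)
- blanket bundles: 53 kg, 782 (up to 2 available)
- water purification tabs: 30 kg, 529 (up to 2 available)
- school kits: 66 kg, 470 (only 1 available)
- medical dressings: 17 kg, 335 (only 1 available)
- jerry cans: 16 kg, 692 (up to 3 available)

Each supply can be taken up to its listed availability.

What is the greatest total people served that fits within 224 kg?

5025

Greedy by ratio would take 2×cooking oil + blanket bundles + 2×water purification tabs + medical dressings + 3×jerry cans: 202 kg used, total 4777.
The 53 kg tied up in blanket bundles is better spent on 2×rice sacks — total rises to 5025 (221 kg).
That's the maximum — no swap from here does better than 5025.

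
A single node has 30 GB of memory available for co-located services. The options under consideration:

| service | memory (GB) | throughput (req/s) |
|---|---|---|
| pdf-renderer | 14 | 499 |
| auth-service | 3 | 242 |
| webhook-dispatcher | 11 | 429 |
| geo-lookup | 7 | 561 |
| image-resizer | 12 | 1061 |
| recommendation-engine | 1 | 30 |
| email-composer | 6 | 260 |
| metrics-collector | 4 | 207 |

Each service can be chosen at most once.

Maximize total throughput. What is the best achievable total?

A density-first pass picks auth-service + geo-lookup + image-resizer + recommendation-engine + metrics-collector — 2101 at 27 GB.
Replace metrics-collector with email-composer: the trade gains 53 net, giving 2154 at 29 GB.
Runner-up auth-service + geo-lookup + image-resizer + email-composer tops out at 2124.

2154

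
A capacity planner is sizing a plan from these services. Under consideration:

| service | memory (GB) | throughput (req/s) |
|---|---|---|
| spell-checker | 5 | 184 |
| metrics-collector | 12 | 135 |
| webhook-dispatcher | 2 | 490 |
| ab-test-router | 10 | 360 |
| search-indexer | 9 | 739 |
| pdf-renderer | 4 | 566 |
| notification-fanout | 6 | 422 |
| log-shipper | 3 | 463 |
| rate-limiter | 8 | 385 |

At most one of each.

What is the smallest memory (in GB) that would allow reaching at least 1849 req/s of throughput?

Need the lightest bundle worth ≥ 1849.
webhook-dispatcher + pdf-renderer + notification-fanout + log-shipper reaches 1941 using 15 GB.
No combination under 15 GB hits 1849.

15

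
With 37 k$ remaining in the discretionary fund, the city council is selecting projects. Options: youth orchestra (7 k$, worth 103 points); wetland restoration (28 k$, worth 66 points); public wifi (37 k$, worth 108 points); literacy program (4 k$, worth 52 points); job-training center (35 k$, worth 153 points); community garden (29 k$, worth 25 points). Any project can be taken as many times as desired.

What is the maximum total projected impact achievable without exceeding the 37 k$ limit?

Greedy by ratio would take 5×youth orchestra: 35 k$ used, total 515.
Dropping 2×youth orchestra frees 14 k$; slotting in 4×literacy program (16 k$) lifts the total to 517 at 37 k$.
Every other selection either busts 37 k$ or fails to beat 517.

517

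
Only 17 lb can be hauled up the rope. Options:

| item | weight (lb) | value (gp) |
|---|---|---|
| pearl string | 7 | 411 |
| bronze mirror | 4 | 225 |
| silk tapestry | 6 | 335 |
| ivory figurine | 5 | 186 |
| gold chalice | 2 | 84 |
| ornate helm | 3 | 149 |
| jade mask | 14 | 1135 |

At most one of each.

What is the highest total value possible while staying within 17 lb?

Taking ornate helm + jade mask: 17 lb used, 1284 in value.
Every other selection either busts 17 lb or fails to beat 1284.

1284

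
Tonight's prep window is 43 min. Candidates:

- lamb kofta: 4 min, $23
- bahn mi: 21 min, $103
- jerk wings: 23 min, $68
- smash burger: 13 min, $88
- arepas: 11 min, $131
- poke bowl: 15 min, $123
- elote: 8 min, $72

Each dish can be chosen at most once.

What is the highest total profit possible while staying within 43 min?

365

Taking the top-ratio dishes first gives lamb kofta + arepas + poke bowl + elote for 349 (38 min).
Dropping elote frees 8 min; slotting in smash burger (13 min) lifts the total to 365 at 43 min.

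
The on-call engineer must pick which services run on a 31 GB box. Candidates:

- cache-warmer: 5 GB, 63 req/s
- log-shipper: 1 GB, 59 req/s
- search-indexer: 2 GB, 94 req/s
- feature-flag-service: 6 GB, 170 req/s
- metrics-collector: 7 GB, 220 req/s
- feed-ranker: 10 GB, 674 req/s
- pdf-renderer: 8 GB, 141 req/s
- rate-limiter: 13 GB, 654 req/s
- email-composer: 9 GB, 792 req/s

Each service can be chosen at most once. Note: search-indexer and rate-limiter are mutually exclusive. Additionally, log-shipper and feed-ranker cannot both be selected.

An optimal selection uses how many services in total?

4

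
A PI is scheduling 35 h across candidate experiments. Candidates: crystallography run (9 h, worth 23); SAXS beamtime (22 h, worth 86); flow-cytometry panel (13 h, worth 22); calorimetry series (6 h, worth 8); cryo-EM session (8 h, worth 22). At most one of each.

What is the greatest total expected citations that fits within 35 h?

Density check — SAXS beamtime 3.91, cryo-EM session 2.75, crystallography run 2.56, flow-cytometry panel 1.69 are the best per h.
Taking the top-ratio experiments first gives SAXS beamtime + cryo-EM session for 108 (30 h).
The 8 h tied up in cryo-EM session is better spent on crystallography run — total rises to 109 (31 h).
Next best is SAXS beamtime + flow-cytometry panel at 108 (35 h) — short by 1.

109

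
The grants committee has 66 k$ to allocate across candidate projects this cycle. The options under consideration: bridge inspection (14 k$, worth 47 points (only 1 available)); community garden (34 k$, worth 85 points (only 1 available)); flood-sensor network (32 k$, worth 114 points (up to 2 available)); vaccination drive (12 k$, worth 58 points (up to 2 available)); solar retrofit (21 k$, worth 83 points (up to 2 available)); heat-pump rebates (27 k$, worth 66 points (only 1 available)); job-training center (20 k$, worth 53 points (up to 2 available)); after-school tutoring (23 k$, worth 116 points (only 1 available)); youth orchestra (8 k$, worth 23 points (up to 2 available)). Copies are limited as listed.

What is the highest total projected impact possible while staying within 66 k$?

282

By projected impact per k$: after-school tutoring 5.04, vaccination drive 4.83, solar retrofit 3.95, flood-sensor network 3.56 lead.
Taking the top-ratio projects first gives bridge inspection + 2×vaccination drive + after-school tutoring for 279 (61 k$).
Replace bridge inspection and 2×vaccination drive with 2×solar retrofit: the trade gains 3 net, giving 282 at 65 k$.
No other feasible combination exceeds 282.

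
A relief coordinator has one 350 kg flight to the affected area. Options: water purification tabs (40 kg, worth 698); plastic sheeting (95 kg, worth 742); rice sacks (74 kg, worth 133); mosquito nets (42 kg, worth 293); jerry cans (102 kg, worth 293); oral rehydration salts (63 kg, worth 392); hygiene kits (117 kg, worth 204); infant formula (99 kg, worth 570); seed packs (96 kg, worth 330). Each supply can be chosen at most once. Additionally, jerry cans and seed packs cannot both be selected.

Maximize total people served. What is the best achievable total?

By people served per kg: water purification tabs 17.45, plastic sheeting 7.81, mosquito nets 6.98 lead.
The ratio ordering already packs tightly: water purification tabs + plastic sheeting + mosquito nets + oral rehydration salts + infant formula, 339 kg, 2695.

2695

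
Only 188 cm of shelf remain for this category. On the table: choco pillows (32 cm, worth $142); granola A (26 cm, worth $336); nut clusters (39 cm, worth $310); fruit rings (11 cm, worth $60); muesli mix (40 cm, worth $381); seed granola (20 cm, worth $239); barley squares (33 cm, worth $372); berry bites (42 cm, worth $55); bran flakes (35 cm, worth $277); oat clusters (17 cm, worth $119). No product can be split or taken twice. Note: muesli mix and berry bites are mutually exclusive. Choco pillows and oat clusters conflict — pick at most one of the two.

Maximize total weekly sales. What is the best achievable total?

1817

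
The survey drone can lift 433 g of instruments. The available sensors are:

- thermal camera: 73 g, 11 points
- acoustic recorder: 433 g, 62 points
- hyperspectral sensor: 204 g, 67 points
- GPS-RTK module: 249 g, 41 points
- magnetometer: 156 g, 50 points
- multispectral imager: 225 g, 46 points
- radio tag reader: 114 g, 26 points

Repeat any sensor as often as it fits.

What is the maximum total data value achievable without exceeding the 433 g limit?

134

By data value per g: hyperspectral sensor 0.33, magnetometer 0.32, radio tag reader 0.23, multispectral imager 0.20 lead.
Taking 2×hyperspectral sensor: 408 g used, 134 in data value.
No other feasible combination exceeds 134.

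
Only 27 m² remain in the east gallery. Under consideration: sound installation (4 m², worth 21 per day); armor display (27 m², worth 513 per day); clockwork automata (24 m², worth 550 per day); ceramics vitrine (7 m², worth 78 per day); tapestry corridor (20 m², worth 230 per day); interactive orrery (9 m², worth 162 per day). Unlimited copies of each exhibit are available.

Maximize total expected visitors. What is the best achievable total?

Taking clockwork automata: 24 m² used, 550 in expected visitors.
The spare 3 m² is too small for any remaining exhibit, and no exchange beats 550.

550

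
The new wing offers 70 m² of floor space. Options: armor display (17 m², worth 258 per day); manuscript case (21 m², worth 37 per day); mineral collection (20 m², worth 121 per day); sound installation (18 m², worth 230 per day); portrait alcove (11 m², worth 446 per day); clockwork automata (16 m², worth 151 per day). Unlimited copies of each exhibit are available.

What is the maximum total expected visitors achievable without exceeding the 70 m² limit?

2676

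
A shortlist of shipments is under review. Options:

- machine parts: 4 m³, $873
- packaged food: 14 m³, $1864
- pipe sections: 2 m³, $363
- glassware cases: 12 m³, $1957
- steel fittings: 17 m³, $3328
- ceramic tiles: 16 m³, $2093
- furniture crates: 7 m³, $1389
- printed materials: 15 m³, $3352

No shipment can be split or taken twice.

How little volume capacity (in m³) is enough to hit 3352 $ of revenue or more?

15

Minimise m³ subject to total revenue ≥ 3352.
Taking printed materials gives 3352 (≥ 3352) for 15 m³.
Any bundle with less than 15 m³ falls short of 3352.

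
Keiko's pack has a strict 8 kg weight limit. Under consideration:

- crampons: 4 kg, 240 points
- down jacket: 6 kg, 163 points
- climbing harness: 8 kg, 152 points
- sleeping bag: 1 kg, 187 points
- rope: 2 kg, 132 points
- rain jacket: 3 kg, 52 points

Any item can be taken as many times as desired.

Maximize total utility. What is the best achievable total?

8×sleeping bag uses 8 of the 8 kg and totals 1496.
No other feasible combination exceeds 1496.

1496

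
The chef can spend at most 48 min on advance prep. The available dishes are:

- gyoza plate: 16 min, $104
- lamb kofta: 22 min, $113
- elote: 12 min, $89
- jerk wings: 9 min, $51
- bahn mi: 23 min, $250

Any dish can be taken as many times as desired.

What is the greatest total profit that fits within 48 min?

2×bahn mi uses 46 of the 48 min and totals 500.
The spare 2 min is too small for any remaining dish, and no exchange beats 500.

500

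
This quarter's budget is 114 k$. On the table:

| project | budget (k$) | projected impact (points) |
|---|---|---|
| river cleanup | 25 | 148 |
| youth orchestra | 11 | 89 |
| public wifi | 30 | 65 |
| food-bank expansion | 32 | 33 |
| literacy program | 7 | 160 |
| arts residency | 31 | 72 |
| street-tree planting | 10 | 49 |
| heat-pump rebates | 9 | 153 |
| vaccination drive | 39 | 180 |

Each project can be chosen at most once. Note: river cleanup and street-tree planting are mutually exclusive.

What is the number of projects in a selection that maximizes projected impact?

Optimal total is 730.
One optimal bundle: river cleanup + youth orchestra + literacy program + heat-pump rebates + vaccination drive (91 k$).
All optima have 5 projects.

5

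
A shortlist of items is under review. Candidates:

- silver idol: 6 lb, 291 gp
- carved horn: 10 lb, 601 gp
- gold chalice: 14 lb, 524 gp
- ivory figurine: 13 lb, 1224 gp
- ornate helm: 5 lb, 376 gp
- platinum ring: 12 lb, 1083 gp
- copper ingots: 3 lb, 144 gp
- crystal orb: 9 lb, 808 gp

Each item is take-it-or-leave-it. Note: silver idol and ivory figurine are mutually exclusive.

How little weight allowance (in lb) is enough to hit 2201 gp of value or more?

Minimise lb subject to total value ≥ 2201.
ivory figurine + platinum ring reaches 2307 using 25 lb.
No combination under 25 lb hits 2201.

25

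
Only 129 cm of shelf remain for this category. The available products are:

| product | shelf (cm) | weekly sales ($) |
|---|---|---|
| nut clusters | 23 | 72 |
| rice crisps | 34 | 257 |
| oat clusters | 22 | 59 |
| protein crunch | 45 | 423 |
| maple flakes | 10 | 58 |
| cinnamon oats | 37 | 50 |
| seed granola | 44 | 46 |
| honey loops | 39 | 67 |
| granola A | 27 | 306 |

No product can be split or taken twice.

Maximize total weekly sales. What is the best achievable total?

The ratio heuristic lands on rice crisps + protein crunch + maple flakes + granola A (1044) but leaves 13 cm idle.
Dropping maple flakes frees 10 cm; slotting in nut clusters (23 cm) lifts the total to 1058 at 129 cm.
Next best is rice crisps + oat clusters + protein crunch + granola A at 1045 (128 cm) — short by 13.

1058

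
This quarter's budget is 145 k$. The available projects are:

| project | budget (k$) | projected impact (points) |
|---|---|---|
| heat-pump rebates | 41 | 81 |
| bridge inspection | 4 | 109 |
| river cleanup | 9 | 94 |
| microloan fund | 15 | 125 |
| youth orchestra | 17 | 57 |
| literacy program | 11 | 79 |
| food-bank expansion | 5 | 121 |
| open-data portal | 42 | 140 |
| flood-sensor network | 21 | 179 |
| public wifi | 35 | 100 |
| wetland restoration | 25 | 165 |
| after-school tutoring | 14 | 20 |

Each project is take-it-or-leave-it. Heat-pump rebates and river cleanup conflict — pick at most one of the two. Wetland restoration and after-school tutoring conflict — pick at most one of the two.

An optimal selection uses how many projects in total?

9

The maximum projected impact within 145 k$ is 1029.
One optimal bundle: bridge inspection + river cleanup + microloan fund + youth orchestra + literacy program + food-bank expansion + flood-sensor network + public wifi + wetland restoration (142 k$).
Every optimal selection uses 9 projects.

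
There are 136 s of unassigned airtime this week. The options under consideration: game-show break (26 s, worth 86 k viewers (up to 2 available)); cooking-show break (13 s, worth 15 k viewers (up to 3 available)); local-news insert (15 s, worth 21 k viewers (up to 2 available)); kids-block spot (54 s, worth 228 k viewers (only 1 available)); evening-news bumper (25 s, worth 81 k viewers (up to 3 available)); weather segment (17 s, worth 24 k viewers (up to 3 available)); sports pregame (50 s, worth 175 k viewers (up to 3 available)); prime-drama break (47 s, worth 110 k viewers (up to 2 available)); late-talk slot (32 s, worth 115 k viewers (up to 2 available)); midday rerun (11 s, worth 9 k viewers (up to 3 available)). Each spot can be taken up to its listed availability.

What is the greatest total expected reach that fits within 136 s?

A density-first pass picks kids-block spot + weather segment + 2×late-talk slot — 482 at 135 s.
Replace weather segment and late-talk slot with sports pregame: the trade gains 36 net, giving 518 at 136 s.

518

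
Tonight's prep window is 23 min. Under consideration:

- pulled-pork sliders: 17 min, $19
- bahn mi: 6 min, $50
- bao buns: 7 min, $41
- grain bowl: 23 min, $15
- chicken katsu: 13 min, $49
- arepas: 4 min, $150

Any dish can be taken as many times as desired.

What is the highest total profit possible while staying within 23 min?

750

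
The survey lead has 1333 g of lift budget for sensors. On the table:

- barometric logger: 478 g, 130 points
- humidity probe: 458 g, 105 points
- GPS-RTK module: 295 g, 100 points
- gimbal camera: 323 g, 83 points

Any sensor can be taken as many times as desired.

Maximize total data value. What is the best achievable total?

By data value per g: GPS-RTK module 0.34, barometric logger 0.27, gimbal camera 0.26 lead.
Best packing: 4×GPS-RTK module — 1180 g, 400 total.

400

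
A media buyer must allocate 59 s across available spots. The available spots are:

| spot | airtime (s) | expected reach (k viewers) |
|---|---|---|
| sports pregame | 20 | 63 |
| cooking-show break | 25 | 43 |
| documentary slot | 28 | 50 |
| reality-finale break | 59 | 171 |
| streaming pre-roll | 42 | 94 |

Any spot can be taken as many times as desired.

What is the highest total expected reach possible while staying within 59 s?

Greedy by ratio would take 2×sports pregame: 40 s used, total 126.
Dropping 2×sports pregame frees 40 s; slotting in reality-finale break (59 s) lifts the total to 171 at 59 s.
No other feasible combination exceeds 171.

171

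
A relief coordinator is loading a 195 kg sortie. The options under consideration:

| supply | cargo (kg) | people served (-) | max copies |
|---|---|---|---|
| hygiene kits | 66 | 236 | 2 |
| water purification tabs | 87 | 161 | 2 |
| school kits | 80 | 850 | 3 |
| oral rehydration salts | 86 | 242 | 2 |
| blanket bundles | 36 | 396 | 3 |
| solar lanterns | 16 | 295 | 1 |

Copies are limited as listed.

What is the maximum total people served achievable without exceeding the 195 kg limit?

The ratio heuristic lands on hygiene kits + 3×blanket bundles + solar lanterns (1719) but leaves 5 kg idle.
The 82 kg tied up in hygiene kits and solar lanterns is better spent on school kits — total rises to 2038 (188 kg).
That's the maximum — no swap from here does better than 2038.

2038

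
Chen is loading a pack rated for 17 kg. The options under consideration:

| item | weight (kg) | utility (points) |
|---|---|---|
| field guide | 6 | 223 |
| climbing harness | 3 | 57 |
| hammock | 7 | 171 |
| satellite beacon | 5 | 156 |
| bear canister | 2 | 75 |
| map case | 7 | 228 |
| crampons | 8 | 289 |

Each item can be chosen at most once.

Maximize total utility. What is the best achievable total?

592

Filling by ratio: field guide + bear canister + crampons for 587, with 1 kg left unused.
Dropping field guide frees 6 kg; slotting in map case (7 kg) lifts the total to 592 at 17 kg.
Next best is field guide + bear canister + crampons at 587 (16 kg) — short by 5.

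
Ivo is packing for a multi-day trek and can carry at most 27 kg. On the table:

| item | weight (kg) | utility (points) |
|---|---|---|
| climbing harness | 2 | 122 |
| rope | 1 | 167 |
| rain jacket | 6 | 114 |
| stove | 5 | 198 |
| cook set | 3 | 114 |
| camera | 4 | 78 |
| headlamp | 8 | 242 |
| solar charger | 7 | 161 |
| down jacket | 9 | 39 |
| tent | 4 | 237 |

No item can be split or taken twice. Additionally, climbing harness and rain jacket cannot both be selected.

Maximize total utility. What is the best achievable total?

1158

Ranking by ratio (utility/kg): rope 167.00, climbing harness 61.00, tent 59.25.
Best packing: climbing harness + rope + stove + cook set + camera + headlamp + tent — 27 kg, 1158 total.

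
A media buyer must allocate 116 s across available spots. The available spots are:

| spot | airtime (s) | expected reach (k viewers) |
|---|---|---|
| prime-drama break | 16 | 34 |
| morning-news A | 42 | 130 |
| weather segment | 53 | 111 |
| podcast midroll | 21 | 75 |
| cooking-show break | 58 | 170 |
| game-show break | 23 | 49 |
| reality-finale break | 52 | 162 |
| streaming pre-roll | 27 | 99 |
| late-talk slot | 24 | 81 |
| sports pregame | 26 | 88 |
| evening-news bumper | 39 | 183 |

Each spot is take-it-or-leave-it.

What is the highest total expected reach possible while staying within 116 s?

Filling by ratio: podcast midroll + streaming pre-roll + sports pregame + evening-news bumper for 445, with 3 s left unused.
Replace podcast midroll with late-talk slot: the trade gains 6 net, giving 451 at 116 s.
An exhaustive check of the 2048 subsets confirms 451.

451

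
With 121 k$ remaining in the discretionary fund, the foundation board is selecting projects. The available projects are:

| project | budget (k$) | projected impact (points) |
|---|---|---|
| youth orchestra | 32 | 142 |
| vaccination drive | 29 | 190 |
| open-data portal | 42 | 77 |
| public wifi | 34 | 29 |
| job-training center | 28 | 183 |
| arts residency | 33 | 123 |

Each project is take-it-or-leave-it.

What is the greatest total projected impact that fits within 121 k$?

515

By projected impact per k$: vaccination drive 6.55, job-training center 6.54, youth orchestra 4.44 lead.
Taking youth orchestra + vaccination drive + job-training center: 89 k$ used, 515 in projected impact.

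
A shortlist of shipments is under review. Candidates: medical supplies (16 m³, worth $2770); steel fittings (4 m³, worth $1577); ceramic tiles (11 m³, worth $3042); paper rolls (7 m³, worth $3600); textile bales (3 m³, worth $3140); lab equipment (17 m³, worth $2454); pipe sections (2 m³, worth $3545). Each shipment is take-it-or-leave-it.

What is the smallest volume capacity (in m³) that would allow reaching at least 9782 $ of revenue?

12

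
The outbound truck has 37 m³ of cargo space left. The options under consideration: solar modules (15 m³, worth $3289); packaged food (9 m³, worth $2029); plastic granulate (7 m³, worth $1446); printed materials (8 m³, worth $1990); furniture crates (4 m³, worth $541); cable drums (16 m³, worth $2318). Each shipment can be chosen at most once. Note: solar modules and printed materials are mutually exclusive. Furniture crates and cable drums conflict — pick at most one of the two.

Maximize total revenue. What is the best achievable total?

Solar modules + packaged food + plastic granulate + furniture crates uses 35 of the 37 m³ and totals 7305.
An exhaustive check of the 64 subsets confirms 7305.

7305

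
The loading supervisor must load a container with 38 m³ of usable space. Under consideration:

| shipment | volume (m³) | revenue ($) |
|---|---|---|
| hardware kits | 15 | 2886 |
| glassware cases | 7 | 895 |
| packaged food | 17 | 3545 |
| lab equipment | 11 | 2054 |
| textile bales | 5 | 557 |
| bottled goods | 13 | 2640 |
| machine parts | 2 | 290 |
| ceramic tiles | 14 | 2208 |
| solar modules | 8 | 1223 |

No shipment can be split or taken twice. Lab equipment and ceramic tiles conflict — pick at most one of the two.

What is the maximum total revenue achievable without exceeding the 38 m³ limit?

7408

Best packing: packaged food + bottled goods + solar modules — 38 m³, 7408 total.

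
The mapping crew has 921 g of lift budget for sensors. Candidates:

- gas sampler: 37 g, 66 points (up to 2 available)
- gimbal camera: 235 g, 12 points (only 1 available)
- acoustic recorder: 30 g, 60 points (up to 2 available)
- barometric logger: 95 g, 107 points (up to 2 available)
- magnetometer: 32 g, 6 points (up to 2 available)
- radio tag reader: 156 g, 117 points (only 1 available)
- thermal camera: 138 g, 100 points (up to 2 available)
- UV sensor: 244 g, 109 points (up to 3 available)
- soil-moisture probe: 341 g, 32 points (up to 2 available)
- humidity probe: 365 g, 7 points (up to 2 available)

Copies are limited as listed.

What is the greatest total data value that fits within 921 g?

A density-first pass picks 2×gas sampler + 2×acoustic recorder + 2×barometric logger + 2×magnetometer + radio tag reader + 2×thermal camera — 795 at 820 g.
Replace magnetometer and thermal camera with UV sensor: the trade gains 3 net, giving 798 at 894 g.
The spare 27 g is too small for any remaining sensor, and no exchange beats 798.

798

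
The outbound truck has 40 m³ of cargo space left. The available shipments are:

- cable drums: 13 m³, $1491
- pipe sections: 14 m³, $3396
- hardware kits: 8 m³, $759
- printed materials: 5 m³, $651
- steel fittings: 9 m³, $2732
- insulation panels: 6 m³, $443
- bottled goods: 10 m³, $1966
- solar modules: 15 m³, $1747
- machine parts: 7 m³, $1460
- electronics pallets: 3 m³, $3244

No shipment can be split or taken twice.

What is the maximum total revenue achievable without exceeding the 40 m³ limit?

11483

Pipe sections + printed materials + steel fittings + machine parts + electronics pallets uses 38 of the 40 m³ and totals 11483.
That's the maximum — no swap from here does better than 11483.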